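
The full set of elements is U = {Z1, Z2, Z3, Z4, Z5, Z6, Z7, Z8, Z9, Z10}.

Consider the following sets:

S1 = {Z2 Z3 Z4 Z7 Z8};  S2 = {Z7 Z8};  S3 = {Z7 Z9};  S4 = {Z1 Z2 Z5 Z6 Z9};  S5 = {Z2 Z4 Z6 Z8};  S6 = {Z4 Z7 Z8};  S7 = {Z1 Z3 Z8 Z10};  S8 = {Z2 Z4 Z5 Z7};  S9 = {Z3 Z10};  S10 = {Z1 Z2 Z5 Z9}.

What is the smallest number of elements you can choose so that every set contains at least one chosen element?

3

Take H = {Z2, Z3, Z7}. Each listed set contains at least one of these, so H is a hitting set of size 3.
The sets S2, S4, S9 are pairwise disjoint, so any hitting set needs a separate element for each — at least 3. Hence 3 is optimal.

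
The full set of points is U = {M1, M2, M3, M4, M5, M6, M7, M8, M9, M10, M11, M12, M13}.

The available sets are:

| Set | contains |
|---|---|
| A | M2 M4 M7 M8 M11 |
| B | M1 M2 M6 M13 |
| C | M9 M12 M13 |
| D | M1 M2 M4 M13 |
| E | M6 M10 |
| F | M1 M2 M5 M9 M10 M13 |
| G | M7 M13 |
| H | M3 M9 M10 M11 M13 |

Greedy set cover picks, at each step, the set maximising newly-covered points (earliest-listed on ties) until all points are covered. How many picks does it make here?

Greedy: pick F (covers 6 new) → pick A (covers 4 new) → pick B (covers 1 new) → pick C (covers 1 new) → pick H (covers 1 new). Total picks: 5.

5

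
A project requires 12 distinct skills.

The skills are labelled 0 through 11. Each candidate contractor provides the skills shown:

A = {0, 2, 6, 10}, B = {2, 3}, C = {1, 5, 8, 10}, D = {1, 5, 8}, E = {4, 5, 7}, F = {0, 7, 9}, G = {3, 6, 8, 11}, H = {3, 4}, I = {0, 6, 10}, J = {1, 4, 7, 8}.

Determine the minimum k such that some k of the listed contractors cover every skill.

5

Take {A, E, F, G, J}. Their union is {0, 1, 2, 3, 4, 5, 6, 7, 8, 9, 10, 11}, which is all 12 skills.
No 4 of the 10 contractors cover everything (all 210 combinations miss at least one skill), so 5 is optimal.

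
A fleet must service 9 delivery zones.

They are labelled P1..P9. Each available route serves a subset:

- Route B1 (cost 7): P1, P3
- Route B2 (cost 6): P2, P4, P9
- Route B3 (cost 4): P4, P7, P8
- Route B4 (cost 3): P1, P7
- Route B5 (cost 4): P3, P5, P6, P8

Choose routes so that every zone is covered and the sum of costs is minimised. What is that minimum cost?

B2, B4, B5 together cover every zone (B2 ∪ B4 ∪ B5 = {P1, P2, P3, P4, P5, P6, P7, P8, P9}); total cost 6 + 3 + 4 = 13.
No covering selection has total cost below 13.

13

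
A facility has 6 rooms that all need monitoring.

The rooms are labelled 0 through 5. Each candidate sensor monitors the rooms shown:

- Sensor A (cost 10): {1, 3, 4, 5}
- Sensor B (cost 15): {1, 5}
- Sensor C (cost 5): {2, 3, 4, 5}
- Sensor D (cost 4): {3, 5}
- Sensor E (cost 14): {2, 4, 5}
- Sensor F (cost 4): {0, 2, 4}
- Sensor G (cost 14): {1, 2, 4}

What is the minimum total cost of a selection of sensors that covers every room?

A, F together cover every room (A ∪ F = {0, 1, 2, 3, 4, 5}); total cost 10 + 4 = 14.
The greedy pick C, F, A costs 19; no covering selection beats 14.

14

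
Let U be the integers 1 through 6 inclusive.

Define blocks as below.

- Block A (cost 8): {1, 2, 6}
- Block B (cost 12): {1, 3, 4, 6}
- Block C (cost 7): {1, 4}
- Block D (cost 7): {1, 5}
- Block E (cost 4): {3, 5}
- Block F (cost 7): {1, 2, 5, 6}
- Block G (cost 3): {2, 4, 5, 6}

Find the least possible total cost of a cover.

14

C, E, G together cover every item (C ∪ E ∪ G = {1, 2, 3, 4, 5, 6}); total cost 7 + 4 + 3 = 14.
No covering selection has total cost below 14.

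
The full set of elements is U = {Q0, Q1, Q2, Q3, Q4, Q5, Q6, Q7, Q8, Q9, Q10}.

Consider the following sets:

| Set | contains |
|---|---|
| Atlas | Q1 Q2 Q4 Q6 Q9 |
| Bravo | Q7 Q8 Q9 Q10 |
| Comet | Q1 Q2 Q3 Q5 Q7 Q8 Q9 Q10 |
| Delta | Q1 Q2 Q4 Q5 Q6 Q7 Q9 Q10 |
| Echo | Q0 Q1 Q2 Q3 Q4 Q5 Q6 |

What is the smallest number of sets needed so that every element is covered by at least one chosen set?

2

Comet and Echo together: Comet ∪ Echo = {Q0, Q1, Q2, Q3, Q4, Q5, Q6, Q7, Q8, Q9, Q10} — every element is covered.
No single set has all 11 elements (the largest, Comet, has 8), so 2 is optimal.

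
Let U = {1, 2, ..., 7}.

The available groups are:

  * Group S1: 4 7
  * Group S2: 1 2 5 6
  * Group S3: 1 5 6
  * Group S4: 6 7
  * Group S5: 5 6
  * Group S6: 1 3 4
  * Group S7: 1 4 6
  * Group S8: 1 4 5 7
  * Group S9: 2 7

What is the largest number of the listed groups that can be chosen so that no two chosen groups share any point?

S5, S6, S9 are pairwise disjoint (S5={5,6}; S6={1,3,4}; S9={2,7}).
Every remaining group overlaps one of these, and no 4 of the listed groups are pairwise disjoint, so 3 is the maximum.

3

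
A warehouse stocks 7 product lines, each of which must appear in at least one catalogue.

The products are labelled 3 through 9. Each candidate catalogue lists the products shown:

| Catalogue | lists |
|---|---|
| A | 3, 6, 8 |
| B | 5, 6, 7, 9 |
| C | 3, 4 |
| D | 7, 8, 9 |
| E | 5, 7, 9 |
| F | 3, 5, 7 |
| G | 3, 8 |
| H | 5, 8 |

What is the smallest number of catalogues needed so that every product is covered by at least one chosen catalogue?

Take {B, C, G}. Their union is {3, 4, 5, 6, 7, 8, 9}, which is all 7 products.
Only C contains 4, so C is forced; the remaining 5 products need at least 2 more catalogues (each remaining catalogue adds at most 4) — so at least 3 catalogues are needed, and 3 is optimal.

3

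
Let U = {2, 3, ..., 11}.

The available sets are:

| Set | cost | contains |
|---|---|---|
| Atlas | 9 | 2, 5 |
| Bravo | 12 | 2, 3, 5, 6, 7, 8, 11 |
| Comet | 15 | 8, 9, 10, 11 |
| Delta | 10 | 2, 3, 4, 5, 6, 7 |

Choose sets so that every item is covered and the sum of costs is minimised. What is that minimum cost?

25

Comet, Delta together cover every item (Comet ∪ Delta = {2, 3, 4, 5, 6, 7, 8, 9, 10, 11}); total cost 15 + 10 = 25.
No covering selection has total cost below 25.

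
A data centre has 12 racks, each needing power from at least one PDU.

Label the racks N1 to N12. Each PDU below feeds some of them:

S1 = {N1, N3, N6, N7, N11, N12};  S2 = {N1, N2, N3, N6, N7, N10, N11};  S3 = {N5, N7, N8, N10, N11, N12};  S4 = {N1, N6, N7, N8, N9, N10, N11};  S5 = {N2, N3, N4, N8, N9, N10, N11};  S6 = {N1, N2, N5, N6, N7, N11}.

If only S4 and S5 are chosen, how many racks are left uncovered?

Union of S4, S5 = {N1, N2, N3, N4, N6, N7, N8, N9, N10, N11}.
Not covered: N5, N12 — 2 racks.

2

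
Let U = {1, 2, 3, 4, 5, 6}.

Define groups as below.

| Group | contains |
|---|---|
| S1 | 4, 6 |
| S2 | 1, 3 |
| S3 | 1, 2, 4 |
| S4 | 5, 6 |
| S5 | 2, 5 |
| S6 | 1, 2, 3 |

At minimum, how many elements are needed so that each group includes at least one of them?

The 3 elements {3, 4, 5} hit every group.
The groups S1, S2, S5 are pairwise disjoint, so any hitting set needs a separate element for each — at least 3. Hence 3 is optimal.

3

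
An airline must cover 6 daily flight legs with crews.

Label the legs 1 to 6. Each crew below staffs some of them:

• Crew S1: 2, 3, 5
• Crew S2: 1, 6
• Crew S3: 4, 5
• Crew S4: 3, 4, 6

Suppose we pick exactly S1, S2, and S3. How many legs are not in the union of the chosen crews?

0

Union of S1, S2, S3 = {1, 2, 3, 4, 5, 6} — that's every leg, so 0 are uncovered.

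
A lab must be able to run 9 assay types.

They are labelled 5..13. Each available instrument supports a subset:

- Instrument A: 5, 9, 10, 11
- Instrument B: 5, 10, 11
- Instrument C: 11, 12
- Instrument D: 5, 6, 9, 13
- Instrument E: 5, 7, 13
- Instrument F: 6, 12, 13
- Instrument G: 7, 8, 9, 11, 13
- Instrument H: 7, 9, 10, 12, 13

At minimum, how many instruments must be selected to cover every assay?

3

A and F and G together: A ∪ F ∪ G = {5, 6, 7, 8, 9, 10, 11, 12, 13} — every assay is covered.
Only G contains 8, so G is forced; the remaining 4 assays need at least 2 more instruments (each remaining instrument adds at most 2) — so at least 3 instruments are needed, and 3 is optimal.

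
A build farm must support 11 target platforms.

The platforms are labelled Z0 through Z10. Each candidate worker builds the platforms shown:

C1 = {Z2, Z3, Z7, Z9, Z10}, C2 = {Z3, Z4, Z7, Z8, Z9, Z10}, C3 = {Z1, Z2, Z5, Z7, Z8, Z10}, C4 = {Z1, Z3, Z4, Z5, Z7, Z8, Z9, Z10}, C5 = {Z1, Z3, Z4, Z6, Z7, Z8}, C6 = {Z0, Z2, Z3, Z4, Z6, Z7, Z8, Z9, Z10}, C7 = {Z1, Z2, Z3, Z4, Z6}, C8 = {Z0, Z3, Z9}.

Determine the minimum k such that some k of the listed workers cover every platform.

2

C3 and C6 together: C3 ∪ C6 = {Z0, Z1, Z2, Z3, Z4, Z5, Z6, Z7, Z8, Z9, Z10} — every platform is covered.
No single worker has all 11 platforms (the largest, C6, has 9), so 2 is optimal.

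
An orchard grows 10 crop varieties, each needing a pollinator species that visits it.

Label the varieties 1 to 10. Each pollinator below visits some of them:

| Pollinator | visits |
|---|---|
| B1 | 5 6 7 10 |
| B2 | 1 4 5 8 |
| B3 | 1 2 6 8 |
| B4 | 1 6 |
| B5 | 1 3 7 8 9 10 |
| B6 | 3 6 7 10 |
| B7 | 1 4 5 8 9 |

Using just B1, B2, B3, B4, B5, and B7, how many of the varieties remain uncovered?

Union of B1, B2, B3, B4, B5, B7 = {1, 2, 3, 4, 5, 6, 7, 8, 9, 10} — that's every variety, so 0 are uncovered.

0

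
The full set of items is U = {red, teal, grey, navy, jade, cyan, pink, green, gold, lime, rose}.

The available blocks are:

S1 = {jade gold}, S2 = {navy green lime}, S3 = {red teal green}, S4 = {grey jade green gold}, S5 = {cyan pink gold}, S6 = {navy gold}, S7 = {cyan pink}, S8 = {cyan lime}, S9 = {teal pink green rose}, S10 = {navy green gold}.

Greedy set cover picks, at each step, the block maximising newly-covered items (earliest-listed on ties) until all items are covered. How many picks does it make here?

Greedy: pick S4 (covers 4 new) → pick S9 (covers 3 new) → pick S2 (covers 2 new) → pick S3 (covers 1 new) → pick S5 (covers 1 new). Total picks: 5.

5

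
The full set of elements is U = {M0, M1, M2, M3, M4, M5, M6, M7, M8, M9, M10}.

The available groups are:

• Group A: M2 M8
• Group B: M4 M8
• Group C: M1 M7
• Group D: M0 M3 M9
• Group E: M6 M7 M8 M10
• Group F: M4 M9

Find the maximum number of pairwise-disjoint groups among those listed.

3

A, C, F are pairwise disjoint (A={M2,M8}; C={M1,M7}; F={M4,M9}).
Every remaining group overlaps one of these, and no 4 of the listed groups are pairwise disjoint, so 3 is the maximum.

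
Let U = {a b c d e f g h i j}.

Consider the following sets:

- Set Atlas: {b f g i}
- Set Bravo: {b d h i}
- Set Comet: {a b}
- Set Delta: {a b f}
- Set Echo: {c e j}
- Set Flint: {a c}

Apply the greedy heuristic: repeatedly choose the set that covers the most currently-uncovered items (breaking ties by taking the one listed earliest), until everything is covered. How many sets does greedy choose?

Greedy: pick Atlas (covers 4 new) → pick Echo (covers 3 new) → pick Bravo (covers 2 new) → pick Comet (covers 1 new). Total picks: 4.

4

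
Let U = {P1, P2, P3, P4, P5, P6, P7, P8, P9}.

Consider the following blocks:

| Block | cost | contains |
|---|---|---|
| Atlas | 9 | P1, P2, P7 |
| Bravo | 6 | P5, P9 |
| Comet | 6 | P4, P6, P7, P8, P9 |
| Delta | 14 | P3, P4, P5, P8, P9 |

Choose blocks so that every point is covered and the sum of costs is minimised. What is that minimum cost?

29

Atlas, Comet, Delta together cover every point (Atlas ∪ Comet ∪ Delta = {P1, P2, P3, P4, P5, P6, P7, P8, P9}); total cost 9 + 6 + 14 = 29.
The greedy pick Comet, Atlas, Bravo, Delta costs 35; no covering selection beats 29.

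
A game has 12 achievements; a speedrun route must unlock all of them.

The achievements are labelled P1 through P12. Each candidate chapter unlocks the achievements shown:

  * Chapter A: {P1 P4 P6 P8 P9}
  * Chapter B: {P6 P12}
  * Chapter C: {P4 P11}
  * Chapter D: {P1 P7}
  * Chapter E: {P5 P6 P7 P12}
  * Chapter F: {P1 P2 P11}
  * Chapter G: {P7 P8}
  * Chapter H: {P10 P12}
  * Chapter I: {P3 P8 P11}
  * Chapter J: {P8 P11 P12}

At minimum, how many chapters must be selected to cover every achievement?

A and E and F and H and I together: A ∪ E ∪ F ∪ H ∪ I = {P1, P2, P3, P4, P5, P6, P7, P8, P9, P10, P11, P12} — every achievement is covered.
No 4 of the 10 chapters cover everything (all 210 combinations miss at least one achievement), so 5 is optimal.

5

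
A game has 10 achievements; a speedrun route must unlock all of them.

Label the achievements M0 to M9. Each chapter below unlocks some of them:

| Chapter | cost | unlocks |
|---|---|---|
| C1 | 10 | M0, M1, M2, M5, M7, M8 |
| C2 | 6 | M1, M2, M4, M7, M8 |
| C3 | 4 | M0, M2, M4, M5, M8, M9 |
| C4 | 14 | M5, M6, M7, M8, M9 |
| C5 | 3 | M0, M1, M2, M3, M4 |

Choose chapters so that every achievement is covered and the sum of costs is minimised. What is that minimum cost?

17

C4, C5 together cover every achievement (C4 ∪ C5 = {M0, M1, M2, M3, M4, M5, M6, M7, M8, M9}); total cost 14 + 3 = 17.
The greedy pick C5, C3, C2, C4 costs 27; no covering selection beats 17.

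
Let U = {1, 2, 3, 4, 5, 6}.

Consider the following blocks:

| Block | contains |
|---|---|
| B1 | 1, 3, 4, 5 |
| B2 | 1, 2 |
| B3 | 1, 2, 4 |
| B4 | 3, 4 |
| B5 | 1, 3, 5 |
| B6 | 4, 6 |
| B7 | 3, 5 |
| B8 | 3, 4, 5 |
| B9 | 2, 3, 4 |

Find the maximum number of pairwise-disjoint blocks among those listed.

B2, B6, B7 are pairwise disjoint (B2={1,2}; B6={4,6}; B7={3,5}).
Every remaining block overlaps one of these, and no 4 of the listed blocks are pairwise disjoint, so 3 is the maximum.

3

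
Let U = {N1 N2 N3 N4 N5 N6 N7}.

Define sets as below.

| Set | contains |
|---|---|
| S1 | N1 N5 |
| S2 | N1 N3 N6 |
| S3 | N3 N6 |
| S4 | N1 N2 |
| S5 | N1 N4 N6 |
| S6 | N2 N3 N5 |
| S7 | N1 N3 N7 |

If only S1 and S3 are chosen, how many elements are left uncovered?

Union of S1, S3 = {N1, N3, N5, N6}.
Not covered: N2, N4, N7 — 3 elements.

3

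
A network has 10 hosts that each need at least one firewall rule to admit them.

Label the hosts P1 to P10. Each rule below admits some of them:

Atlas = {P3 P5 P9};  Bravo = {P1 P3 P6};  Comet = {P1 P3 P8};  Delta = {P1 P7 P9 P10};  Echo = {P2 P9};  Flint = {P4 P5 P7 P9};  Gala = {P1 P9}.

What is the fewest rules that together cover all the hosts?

5

Bravo and Comet and Delta and Echo and Flint together: Bravo ∪ Comet ∪ Delta ∪ Echo ∪ Flint = {P1, P2, P3, P4, P5, P6, P7, P8, P9, P10} — every host is covered.
No 4 of the 7 rules cover everything (all 35 combinations miss at least one host), so 5 is optimal.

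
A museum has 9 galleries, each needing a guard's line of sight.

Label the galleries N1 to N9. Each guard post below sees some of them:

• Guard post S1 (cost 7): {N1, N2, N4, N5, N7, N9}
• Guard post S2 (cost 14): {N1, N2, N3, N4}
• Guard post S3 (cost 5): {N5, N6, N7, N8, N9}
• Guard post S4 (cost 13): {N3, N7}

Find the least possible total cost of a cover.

S2, S3 together cover every gallery (S2 ∪ S3 = {N1, N2, N3, N4, N5, N6, N7, N8, N9}); total cost 14 + 5 = 19.
The greedy pick S3, S1, S4 costs 25; no covering selection beats 19.

19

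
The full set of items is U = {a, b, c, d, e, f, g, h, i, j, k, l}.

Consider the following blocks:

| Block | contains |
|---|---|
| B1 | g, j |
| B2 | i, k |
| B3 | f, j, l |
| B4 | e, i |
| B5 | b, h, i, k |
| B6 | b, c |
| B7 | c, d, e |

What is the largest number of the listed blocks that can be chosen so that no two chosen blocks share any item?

B2, B3, B7 are pairwise disjoint (B2={i,k}; B3={f,j,l}; B7={c,d,e}).
Every remaining block overlaps one of these, and no 4 of the listed blocks are pairwise disjoint, so 3 is the maximum.

3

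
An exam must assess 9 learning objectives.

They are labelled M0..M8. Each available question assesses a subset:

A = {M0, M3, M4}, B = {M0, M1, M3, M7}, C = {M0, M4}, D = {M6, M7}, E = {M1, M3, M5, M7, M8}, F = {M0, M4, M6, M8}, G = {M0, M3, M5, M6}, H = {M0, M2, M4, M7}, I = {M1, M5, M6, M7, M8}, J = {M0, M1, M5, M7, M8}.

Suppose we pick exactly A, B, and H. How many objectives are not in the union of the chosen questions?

Union of A, B, H = {M0, M1, M2, M3, M4, M7}.
Not covered: M5, M6, M8 — 3 objectives.

3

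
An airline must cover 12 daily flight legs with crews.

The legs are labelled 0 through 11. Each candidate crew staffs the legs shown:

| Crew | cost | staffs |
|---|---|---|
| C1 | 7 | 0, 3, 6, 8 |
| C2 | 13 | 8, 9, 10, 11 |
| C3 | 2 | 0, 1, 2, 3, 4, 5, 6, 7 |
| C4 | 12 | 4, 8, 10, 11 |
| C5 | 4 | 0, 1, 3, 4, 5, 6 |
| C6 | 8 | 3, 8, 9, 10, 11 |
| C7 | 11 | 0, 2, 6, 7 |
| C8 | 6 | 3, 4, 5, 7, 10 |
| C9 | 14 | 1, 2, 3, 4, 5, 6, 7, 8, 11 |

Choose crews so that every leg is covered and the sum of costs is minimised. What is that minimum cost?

10

C3, C6 together cover every leg (C3 ∪ C6 = {0, 1, 2, 3, 4, 5, 6, 7, 8, 9, 10, 11}); total cost 2 + 8 = 10.
No covering selection has total cost below 10.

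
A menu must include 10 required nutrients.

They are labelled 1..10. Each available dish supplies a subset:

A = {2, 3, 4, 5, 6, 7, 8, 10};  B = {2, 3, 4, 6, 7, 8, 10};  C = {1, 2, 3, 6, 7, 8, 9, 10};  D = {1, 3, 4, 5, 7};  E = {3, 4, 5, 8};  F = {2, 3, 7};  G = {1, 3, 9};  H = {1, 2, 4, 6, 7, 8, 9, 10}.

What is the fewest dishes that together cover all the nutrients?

Take {A, C}. Their union is {1, 2, 3, 4, 5, 6, 7, 8, 9, 10}, which is all 10 nutrients.
No single dish has all 10 nutrients (the largest, A, has 8), so 2 is optimal.

2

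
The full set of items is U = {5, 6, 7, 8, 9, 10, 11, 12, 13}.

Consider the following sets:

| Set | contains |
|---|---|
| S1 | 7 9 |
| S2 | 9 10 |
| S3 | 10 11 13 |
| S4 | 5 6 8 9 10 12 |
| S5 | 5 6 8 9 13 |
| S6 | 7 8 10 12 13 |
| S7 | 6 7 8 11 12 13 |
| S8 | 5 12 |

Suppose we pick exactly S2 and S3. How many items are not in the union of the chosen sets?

Union of S2, S3 = {9, 10, 11, 13}.
Not covered: 5, 6, 7, 8, 12 — 5 items.

5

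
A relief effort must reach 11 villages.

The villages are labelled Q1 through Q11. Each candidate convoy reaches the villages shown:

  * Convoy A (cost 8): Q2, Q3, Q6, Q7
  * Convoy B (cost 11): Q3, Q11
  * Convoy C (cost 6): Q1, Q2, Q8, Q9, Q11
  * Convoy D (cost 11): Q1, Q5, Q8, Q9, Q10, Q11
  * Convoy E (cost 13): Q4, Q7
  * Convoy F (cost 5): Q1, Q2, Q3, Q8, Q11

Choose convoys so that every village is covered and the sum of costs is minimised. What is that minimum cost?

32

A, D, E together cover every village (A ∪ D ∪ E = {Q1, Q2, Q3, Q4, Q5, Q6, Q7, Q8, Q9, Q10, Q11}); total cost 8 + 11 + 13 = 32.
The greedy pick F, D, A, E costs 37; no covering selection beats 32.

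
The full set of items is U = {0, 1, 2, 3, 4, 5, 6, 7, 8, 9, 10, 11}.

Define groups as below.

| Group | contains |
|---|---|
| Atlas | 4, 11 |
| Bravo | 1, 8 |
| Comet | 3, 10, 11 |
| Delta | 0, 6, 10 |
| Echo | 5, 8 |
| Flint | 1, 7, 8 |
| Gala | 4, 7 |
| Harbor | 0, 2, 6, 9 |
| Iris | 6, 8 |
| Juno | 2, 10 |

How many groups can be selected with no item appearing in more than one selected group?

4

Bravo, Comet, Gala, Harbor are pairwise disjoint (Bravo={1,8}; Comet={3,10,11}; Gala={4,7}; Harbor={0,2,6,9}).
Every remaining group overlaps one of these, and no 5 of the listed groups are pairwise disjoint, so 4 is the maximum.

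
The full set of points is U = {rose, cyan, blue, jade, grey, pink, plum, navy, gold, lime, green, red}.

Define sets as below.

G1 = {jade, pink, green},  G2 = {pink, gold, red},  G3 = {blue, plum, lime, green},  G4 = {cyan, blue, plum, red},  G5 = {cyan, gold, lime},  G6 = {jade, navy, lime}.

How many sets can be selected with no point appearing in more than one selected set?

2

G1, G4 are pairwise disjoint (G1={jade,pink,green}; G4={cyan,blue,plum,red}).
Every remaining set overlaps one of these, and no 3 of the listed sets are pairwise disjoint, so 2 is the maximum.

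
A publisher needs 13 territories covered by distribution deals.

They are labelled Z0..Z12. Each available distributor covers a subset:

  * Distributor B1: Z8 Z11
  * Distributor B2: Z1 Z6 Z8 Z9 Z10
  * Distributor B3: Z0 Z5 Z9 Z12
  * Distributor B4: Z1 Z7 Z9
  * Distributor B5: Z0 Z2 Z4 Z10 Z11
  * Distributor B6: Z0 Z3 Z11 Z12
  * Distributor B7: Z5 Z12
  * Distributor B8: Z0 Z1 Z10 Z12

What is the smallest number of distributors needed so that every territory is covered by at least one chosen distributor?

5

Take {B2, B3, B4, B5, B6}. Their union is {Z0, Z1, Z2, Z3, Z4, Z5, Z6, Z7, Z8, Z9, Z10, Z11, Z12}, which is all 13 territories.
No 4 of the 8 distributors cover everything (all 70 combinations miss at least one territory), so 5 is optimal.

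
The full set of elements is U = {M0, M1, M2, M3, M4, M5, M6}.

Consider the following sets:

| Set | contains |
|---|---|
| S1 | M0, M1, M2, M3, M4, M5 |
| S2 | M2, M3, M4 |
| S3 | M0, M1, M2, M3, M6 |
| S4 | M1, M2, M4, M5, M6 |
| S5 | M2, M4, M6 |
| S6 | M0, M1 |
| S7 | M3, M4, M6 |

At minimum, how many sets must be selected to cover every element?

2

S1 and S4 together: S1 ∪ S4 = {M0, M1, M2, M3, M4, M5, M6} — every element is covered.
No single set has all 7 elements (the largest, S1, has 6), so 2 is optimal.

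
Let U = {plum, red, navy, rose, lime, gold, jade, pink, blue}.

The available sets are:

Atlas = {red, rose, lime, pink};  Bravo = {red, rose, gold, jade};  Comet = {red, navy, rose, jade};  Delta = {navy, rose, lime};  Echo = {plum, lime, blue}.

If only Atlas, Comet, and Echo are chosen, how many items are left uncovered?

1

Union of Atlas, Comet, Echo = {plum, red, navy, rose, lime, jade, pink, blue}.
Not covered: gold — 1 item.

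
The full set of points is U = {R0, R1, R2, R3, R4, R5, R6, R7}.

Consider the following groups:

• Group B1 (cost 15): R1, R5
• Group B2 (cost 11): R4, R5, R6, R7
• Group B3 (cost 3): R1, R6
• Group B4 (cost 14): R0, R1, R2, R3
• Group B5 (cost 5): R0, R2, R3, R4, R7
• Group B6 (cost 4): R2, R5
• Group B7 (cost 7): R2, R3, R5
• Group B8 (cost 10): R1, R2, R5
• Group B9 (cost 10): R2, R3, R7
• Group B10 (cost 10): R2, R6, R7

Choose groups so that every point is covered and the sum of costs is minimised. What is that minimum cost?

12

B3, B5, B6 together cover every point (B3 ∪ B5 ∪ B6 = {R0, R1, R2, R3, R4, R5, R6, R7}); total cost 3 + 5 + 4 = 12.
No covering selection has total cost below 12.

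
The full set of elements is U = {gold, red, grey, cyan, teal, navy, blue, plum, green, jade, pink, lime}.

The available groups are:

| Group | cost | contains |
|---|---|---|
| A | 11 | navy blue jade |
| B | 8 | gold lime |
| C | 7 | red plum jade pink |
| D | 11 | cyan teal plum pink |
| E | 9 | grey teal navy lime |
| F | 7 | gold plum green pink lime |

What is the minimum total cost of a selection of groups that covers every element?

45

A, C, D, E, F together cover every element (A ∪ C ∪ D ∪ E ∪ F = {gold, red, grey, cyan, teal, navy, blue, plum, green, jade, pink, lime}); total cost 11 + 7 + 11 + 9 + 7 = 45.
No covering selection has total cost below 45.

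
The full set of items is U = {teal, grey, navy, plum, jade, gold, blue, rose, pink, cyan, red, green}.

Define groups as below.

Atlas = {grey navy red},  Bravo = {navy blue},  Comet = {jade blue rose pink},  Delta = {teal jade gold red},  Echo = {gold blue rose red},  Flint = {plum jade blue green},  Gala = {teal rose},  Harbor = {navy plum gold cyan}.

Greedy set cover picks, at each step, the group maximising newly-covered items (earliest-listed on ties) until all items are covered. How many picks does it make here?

5

Greedy: pick Comet (covers 4 new) → pick Harbor (covers 4 new) → pick Atlas (covers 2 new) → pick Delta (covers 1 new) → pick Flint (covers 1 new). Total picks: 5.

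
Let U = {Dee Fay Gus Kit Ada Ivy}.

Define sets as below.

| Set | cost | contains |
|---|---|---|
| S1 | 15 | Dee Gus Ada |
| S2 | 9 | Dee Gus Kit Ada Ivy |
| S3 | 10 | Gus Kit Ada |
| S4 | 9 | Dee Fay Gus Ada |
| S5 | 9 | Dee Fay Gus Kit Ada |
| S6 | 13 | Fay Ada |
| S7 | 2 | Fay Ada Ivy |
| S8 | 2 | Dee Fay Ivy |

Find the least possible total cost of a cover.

S2, S8 together cover every point (S2 ∪ S8 = {Dee, Fay, Gus, Kit, Ada, Ivy}); total cost 9 + 2 = 11.
The greedy pick S7, S8, S2 costs 13; no covering selection beats 11.

11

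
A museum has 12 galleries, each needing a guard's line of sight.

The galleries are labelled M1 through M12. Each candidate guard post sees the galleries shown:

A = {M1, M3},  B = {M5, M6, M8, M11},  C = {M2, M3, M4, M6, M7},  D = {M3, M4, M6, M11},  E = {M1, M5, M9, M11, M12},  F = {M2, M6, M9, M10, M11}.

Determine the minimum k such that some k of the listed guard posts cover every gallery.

Take {B, C, E, F}. Their union is {M1, M2, M3, M4, M5, M6, M7, M8, M9, M10, M11, M12}, which is all 12 galleries.
Only F contains M10, so F is forced; the remaining 7 galleries need at least 3 more guard posts (each remaining guard post adds at most 3) — so at least 4 guard posts are needed, and 4 is optimal.

4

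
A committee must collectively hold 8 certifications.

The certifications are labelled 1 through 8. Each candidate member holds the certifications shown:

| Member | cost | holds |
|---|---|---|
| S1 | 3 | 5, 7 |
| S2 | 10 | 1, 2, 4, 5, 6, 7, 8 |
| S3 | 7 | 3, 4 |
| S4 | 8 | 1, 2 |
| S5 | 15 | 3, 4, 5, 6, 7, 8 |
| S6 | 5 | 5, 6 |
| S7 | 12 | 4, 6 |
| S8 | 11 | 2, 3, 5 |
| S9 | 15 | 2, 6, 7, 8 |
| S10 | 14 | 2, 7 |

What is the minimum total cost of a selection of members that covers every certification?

S2, S3 together cover every certification (S2 ∪ S3 = {1, 2, 3, 4, 5, 6, 7, 8}); total cost 10 + 7 = 17.
No covering selection has total cost below 17.

17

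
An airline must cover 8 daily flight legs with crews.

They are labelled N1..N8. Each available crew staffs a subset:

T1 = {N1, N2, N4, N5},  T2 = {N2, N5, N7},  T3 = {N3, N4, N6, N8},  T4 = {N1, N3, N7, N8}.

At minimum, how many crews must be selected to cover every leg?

3

T1 and T2 and T3 together: T1 ∪ T2 ∪ T3 = {N1, N2, N3, N4, N5, N6, N7, N8} — every leg is covered.
Only T3 contains N6, so T3 is forced; the remaining 4 legs need at least 2 more crews (each remaining crew adds at most 3) — so at least 3 crews are needed, and 3 is optimal.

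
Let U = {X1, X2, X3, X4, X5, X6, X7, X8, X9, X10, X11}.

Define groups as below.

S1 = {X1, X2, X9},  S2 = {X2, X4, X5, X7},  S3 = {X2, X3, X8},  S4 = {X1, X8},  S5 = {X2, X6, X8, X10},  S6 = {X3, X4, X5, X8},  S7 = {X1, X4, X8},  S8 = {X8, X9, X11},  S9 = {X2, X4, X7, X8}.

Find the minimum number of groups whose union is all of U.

5

Take {S5, S6, S7, S8, S9}. Their union is {X1, X2, X3, X4, X5, X6, X7, X8, X9, X10, X11}, which is all 11 elements.
No 4 of the 9 groups cover everything (all 126 combinations miss at least one element), so 5 is optimal.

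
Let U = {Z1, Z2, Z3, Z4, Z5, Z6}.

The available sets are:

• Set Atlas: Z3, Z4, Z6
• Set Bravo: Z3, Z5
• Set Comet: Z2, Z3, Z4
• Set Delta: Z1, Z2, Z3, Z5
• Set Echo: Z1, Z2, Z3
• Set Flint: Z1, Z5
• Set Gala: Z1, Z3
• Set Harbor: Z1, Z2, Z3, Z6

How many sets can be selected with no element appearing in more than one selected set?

2

Atlas, Flint are pairwise disjoint (Atlas={Z3,Z4,Z6}; Flint={Z1,Z5}).
Every remaining set overlaps one of these, and no 3 of the listed sets are pairwise disjoint, so 2 is the maximum.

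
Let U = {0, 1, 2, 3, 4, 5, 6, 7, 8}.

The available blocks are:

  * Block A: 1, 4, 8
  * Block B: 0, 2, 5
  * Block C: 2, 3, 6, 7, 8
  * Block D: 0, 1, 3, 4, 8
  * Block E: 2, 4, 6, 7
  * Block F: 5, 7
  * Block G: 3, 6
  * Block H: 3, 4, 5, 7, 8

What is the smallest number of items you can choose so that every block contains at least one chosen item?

3

The 3 items {3, 4, 5} hit every block.
The blocks A, B, G are pairwise disjoint, so any hitting set needs a separate item for each — at least 3. Hence 3 is optimal.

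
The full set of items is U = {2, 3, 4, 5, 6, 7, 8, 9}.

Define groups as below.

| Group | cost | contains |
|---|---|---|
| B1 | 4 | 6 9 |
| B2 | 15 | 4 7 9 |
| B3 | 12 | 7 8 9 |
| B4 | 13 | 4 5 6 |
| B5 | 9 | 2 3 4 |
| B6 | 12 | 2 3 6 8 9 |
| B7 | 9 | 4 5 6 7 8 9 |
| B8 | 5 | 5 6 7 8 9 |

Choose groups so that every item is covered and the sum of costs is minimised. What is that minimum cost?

14

B5, B8 together cover every item (B5 ∪ B8 = {2, 3, 4, 5, 6, 7, 8, 9}); total cost 9 + 5 = 14.
No covering selection has total cost below 14.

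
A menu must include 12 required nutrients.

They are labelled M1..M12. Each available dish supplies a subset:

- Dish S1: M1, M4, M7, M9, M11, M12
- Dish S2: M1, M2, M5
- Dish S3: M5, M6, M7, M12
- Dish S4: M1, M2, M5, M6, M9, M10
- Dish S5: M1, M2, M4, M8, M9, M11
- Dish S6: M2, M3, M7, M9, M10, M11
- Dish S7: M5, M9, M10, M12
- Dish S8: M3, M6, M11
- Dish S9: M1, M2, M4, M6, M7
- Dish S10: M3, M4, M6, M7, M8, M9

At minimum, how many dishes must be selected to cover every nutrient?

Take {S5, S7, S10}. Their union is {M1, M2, M3, M4, M5, M6, M7, M8, M9, M10, M11, M12}, which is all 12 nutrients.
No 2 of the 10 dishes cover everything (all 45 combinations miss at least one nutrient), so 3 is optimal.

3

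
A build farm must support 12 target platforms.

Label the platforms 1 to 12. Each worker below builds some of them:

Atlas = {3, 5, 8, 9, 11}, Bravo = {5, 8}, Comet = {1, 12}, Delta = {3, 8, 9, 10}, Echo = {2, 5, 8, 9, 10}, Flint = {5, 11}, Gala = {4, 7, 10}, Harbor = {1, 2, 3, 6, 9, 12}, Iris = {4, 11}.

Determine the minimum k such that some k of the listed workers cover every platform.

Atlas and Gala and Harbor together: Atlas ∪ Gala ∪ Harbor = {1, 2, 3, 4, 5, 6, 7, 8, 9, 10, 11, 12} — every platform is covered.
Only Harbor contains 6, so Harbor is forced; the remaining 6 platforms need at least 2 more workers (each remaining worker adds at most 3) — so at least 3 workers are needed, and 3 is optimal.

3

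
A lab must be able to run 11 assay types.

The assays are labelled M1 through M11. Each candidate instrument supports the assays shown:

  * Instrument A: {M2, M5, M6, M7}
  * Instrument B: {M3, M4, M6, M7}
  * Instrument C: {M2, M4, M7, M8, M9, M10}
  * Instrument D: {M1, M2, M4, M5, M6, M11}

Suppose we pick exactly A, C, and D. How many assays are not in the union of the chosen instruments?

1

Union of A, C, D = {M1, M2, M4, M5, M6, M7, M8, M9, M10, M11}.
Not covered: M3 — 1 assay.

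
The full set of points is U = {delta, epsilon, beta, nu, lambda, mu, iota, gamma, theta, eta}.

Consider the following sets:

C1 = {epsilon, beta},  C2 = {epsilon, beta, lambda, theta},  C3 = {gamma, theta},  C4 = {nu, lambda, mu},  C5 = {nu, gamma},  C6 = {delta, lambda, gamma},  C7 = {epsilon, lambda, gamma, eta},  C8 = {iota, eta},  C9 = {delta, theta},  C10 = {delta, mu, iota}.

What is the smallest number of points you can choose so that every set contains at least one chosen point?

5

H = {beta, nu, lambda, iota, theta} meets every set (each contains at least one member of H), and |H| = 5.
No choice of 4 points meets every set, so 5 is the minimum.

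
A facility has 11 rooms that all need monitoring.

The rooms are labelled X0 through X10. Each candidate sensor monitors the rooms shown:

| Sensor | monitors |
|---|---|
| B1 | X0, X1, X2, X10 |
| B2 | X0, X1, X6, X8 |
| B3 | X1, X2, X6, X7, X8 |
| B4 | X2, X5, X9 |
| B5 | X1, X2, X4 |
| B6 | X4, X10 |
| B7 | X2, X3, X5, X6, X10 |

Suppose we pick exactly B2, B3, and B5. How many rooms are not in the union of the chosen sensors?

Union of B2, B3, B5 = {X0, X1, X2, X4, X6, X7, X8}.
Not covered: X3, X5, X9, X10 — 4 rooms.

4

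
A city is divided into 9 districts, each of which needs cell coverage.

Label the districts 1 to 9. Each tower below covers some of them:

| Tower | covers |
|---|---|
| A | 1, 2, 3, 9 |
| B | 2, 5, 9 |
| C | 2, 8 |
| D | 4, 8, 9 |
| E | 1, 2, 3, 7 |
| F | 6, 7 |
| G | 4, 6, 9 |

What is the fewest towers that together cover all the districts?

A and B and D and F together: A ∪ B ∪ D ∪ F = {1, 2, 3, 4, 5, 6, 7, 8, 9} — every district is covered.
No 3 of the 7 towers cover everything (all 35 combinations miss at least one district), so 4 is optimal.

4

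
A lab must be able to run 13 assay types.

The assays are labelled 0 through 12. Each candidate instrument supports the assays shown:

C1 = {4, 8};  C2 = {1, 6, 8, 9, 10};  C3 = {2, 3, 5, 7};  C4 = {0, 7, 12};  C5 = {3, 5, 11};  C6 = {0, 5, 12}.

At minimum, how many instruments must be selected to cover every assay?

Take {C1, C2, C3, C5, C6}. Their union is {0, 1, 2, 3, 4, 5, 6, 7, 8, 9, 10, 11, 12}, which is all 13 assays.
No 4 of the 6 instruments cover everything (all 15 combinations miss at least one assay), so 5 is optimal.

5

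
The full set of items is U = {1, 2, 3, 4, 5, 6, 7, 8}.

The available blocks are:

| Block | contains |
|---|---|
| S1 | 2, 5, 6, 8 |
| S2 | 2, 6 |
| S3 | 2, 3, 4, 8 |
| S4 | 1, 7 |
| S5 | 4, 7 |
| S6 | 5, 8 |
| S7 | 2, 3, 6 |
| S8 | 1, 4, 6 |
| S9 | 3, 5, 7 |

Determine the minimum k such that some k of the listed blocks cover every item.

3

S1, S3, and S4 cover everything between them: the union {1, 2, 3, 4, 5, 6, 7, 8} is all of U.
No 2 of the 9 blocks cover everything (all 36 combinations miss at least one item), so 3 is optimal.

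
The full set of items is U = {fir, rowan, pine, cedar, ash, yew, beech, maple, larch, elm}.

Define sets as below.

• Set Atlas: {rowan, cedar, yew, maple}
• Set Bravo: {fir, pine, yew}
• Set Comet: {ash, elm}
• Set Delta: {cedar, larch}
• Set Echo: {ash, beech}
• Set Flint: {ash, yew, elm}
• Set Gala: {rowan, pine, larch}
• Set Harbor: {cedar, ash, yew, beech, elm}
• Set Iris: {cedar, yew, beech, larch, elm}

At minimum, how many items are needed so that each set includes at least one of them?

3

The 3 items {pine, cedar, ash} hit every set.
The sets Bravo, Comet, Delta are pairwise disjoint, so any hitting set needs a separate item for each — at least 3. Hence 3 is optimal.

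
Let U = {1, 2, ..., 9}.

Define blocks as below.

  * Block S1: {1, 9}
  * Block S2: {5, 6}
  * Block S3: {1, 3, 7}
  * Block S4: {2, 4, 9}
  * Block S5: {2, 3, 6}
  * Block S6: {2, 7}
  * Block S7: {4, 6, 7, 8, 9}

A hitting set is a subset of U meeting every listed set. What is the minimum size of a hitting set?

3

Take H = {6, 7, 9}. Each listed block contains at least one of these, so H is a hitting set of size 3.
The blocks S2, S3, S4 are pairwise disjoint, so any hitting set needs a separate item for each — at least 3. Hence 3 is optimal.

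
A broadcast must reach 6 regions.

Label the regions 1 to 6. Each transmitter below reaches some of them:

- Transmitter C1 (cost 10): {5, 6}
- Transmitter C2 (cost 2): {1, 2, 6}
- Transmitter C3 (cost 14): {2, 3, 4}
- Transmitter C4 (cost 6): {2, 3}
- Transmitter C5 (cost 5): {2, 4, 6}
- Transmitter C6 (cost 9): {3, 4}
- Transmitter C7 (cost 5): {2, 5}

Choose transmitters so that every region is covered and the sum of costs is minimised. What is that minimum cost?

16

C2, C6, C7 together cover every region (C2 ∪ C6 ∪ C7 = {1, 2, 3, 4, 5, 6}); total cost 2 + 9 + 5 = 16.
No covering selection has total cost below 16.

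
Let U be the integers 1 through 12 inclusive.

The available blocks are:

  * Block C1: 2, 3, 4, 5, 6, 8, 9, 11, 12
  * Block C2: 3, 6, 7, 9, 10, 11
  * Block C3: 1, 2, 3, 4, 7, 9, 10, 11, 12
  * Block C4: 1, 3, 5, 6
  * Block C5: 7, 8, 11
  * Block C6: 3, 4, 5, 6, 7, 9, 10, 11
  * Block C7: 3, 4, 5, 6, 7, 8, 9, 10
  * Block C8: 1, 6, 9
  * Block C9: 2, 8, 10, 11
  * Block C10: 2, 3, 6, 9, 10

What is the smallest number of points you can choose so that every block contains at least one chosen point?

Take H = {6, 11}. Each listed block contains at least one of these, so H is a hitting set of size 2.
The blocks C8, C9 are pairwise disjoint, so any hitting set needs a separate point for each — at least 2. Hence 2 is optimal.

2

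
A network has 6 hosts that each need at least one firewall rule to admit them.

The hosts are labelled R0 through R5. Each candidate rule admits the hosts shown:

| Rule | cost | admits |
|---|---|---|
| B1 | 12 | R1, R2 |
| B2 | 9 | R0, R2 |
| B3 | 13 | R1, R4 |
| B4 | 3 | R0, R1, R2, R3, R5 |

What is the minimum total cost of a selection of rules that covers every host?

B3, B4 together cover every host (B3 ∪ B4 = {R0, R1, R2, R3, R4, R5}); total cost 13 + 3 = 16.
No covering selection has total cost below 16.

16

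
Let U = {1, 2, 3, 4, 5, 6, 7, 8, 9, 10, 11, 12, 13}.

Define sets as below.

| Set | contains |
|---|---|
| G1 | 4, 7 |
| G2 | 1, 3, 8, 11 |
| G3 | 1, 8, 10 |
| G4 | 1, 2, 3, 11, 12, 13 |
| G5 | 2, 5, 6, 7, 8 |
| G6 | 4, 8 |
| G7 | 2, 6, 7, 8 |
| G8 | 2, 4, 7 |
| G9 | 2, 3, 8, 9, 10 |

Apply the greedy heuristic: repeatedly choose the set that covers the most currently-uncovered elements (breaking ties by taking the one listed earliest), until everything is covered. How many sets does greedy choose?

Greedy: pick G4 (covers 6 new) → pick G5 (covers 4 new) → pick G9 (covers 2 new) → pick G1 (covers 1 new). Total picks: 4.

4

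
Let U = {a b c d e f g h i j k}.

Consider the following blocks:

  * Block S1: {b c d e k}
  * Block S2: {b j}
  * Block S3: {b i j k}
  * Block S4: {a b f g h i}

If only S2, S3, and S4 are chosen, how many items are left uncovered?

Union of S2, S3, S4 = {a, b, f, g, h, i, j, k}.
Not covered: c, d, e — 3 items.

3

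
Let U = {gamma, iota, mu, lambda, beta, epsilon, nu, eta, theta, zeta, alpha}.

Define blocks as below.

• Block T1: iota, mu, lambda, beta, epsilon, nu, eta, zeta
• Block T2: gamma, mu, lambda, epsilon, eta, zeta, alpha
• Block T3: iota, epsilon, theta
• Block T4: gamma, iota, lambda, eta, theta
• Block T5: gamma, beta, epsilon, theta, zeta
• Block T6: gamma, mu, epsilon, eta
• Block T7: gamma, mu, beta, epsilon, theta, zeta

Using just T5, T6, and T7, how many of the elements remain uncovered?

4

Union of T5, T6, T7 = {gamma, mu, beta, epsilon, eta, theta, zeta}.
Not covered: iota, lambda, nu, alpha — 4 elements.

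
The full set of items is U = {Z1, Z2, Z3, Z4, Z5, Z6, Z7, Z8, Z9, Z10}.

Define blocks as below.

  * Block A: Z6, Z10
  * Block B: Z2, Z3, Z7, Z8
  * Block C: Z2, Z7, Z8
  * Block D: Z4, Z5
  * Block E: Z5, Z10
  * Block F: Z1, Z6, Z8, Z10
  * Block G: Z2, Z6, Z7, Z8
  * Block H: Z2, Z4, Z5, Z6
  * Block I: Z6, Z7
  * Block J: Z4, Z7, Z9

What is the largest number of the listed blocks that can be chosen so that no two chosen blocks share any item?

A, C, D are pairwise disjoint (A={Z6,Z10}; C={Z2,Z7,Z8}; D={Z4,Z5}).
Every remaining block overlaps one of these, and no 4 of the listed blocks are pairwise disjoint, so 3 is the maximum.

3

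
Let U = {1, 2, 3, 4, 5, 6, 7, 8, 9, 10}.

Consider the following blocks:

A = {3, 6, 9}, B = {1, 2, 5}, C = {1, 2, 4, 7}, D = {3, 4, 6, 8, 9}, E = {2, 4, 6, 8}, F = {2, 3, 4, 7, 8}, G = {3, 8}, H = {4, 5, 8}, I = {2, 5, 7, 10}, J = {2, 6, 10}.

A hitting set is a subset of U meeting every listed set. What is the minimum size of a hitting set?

3

Take T = {2, 3, 4}. Each listed block contains at least one of these, so T is a hitting set of size 3.
No choice of 2 points meets every block, so 3 is the minimum.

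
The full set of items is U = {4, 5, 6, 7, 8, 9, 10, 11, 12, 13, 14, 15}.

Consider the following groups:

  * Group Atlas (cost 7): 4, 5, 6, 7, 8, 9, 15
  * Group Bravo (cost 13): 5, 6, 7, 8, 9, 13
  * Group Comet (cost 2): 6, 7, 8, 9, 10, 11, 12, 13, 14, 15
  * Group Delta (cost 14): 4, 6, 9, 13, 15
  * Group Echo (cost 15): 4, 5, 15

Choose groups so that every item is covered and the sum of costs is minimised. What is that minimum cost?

Atlas, Comet together cover every item (Atlas ∪ Comet = {4, 5, 6, 7, 8, 9, 10, 11, 12, 13, 14, 15}); total cost 7 + 2 = 9.
No covering selection has total cost below 9.

9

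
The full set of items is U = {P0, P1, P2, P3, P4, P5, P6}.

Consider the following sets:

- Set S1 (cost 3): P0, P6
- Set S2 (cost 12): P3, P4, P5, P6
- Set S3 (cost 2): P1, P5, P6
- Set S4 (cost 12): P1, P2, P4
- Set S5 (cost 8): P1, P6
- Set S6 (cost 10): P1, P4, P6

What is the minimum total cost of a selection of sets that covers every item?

27

S1, S2, S4 together cover every item (S1 ∪ S2 ∪ S4 = {P0, P1, P2, P3, P4, P5, P6}); total cost 3 + 12 + 12 = 27.
The greedy pick S3, S1, S2, S4 costs 29; no covering selection beats 27.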